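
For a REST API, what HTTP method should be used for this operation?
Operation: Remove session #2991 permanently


GET = read, POST = create, PUT = update/replace, DELETE = remove
This operation is a removal.
DELETE


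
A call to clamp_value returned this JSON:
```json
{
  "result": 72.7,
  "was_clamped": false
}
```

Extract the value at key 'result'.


72.7


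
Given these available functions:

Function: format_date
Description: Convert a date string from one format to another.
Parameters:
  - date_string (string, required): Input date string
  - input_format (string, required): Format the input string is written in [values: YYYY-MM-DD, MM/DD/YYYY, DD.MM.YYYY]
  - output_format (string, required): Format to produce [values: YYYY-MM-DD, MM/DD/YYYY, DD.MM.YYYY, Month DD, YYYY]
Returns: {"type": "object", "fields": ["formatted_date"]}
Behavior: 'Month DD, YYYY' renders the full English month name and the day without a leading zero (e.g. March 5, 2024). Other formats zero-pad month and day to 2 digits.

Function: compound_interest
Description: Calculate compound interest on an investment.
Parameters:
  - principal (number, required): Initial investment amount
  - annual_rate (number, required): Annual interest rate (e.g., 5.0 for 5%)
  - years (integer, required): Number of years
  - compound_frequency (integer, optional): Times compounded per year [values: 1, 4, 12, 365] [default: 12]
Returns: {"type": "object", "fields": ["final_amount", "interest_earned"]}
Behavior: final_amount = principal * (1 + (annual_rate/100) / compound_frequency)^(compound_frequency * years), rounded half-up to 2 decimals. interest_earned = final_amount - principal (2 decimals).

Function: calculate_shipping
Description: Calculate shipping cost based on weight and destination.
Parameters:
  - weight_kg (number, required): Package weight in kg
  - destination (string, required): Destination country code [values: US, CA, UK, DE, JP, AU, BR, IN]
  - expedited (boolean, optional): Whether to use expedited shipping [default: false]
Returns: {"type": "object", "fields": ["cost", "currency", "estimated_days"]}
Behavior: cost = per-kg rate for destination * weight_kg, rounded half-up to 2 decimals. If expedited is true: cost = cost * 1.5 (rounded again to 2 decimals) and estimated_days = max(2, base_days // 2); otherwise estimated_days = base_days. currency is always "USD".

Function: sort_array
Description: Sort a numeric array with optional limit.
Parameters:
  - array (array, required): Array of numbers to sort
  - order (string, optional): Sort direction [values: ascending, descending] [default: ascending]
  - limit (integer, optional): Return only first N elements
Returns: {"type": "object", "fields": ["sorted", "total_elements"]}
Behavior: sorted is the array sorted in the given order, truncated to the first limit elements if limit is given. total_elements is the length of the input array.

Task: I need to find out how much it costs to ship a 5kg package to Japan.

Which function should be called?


The task needs a function whose description is: Calculate shipping cost based on weight and destination.
calculate_shipping


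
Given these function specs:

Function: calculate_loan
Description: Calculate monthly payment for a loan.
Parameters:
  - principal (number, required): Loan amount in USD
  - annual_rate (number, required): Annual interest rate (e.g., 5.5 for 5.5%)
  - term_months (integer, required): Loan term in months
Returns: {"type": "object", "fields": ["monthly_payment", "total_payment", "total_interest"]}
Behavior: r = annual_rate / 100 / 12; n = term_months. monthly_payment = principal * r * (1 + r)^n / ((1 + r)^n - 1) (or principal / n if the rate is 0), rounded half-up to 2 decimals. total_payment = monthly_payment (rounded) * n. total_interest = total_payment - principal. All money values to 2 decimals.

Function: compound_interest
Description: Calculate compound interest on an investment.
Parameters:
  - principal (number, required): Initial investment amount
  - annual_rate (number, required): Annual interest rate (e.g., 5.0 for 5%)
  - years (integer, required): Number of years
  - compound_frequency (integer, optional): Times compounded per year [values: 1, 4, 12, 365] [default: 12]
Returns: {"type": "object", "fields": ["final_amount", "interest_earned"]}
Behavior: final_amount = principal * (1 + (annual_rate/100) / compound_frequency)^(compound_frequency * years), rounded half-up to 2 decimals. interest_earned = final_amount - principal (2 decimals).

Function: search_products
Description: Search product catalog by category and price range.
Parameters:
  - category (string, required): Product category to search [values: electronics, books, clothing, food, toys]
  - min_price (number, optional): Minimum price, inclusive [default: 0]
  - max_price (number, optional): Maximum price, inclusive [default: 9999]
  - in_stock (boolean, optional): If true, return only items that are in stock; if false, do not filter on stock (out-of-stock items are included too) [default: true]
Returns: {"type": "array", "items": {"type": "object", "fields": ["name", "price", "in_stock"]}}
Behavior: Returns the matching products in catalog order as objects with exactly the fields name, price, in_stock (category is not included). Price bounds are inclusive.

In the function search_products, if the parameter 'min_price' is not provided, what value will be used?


The search_products spec declares:
  - min_price (number, optional): Minimum price, inclusive [default: 0]
Default:
0


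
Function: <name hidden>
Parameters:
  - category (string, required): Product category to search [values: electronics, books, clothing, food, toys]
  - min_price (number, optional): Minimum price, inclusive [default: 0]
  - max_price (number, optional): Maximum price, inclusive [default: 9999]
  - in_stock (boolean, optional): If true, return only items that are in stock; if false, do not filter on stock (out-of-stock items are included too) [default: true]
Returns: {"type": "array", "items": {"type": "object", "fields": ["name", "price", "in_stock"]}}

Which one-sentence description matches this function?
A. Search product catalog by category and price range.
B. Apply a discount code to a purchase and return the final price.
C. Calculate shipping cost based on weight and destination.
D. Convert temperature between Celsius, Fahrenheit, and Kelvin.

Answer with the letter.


Parameters category, min_price, max_price, in_stock and return "array" fit: Search product catalog by category and price range.
A


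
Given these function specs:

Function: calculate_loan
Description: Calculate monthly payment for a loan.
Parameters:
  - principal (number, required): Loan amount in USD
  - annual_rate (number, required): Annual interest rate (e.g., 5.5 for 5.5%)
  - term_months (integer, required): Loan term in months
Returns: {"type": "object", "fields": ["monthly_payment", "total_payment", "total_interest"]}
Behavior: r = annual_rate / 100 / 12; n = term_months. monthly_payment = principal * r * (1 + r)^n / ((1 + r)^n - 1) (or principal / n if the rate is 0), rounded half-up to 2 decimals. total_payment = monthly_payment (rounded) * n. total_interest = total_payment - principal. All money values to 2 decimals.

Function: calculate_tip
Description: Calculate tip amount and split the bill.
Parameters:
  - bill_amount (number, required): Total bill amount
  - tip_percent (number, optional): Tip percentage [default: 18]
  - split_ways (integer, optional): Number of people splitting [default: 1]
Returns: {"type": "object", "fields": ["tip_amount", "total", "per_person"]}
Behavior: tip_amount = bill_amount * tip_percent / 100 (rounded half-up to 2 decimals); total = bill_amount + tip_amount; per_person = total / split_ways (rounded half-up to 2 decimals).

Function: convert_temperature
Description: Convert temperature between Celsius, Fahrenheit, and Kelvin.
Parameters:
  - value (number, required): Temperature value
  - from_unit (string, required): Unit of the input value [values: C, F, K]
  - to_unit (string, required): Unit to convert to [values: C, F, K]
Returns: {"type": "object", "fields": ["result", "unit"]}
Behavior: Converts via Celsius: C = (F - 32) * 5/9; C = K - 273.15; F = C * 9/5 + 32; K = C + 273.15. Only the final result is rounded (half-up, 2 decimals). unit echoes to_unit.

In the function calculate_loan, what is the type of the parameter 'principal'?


The calculate_loan spec declares:
  - principal (number, required): Loan amount in USD
Type:
number


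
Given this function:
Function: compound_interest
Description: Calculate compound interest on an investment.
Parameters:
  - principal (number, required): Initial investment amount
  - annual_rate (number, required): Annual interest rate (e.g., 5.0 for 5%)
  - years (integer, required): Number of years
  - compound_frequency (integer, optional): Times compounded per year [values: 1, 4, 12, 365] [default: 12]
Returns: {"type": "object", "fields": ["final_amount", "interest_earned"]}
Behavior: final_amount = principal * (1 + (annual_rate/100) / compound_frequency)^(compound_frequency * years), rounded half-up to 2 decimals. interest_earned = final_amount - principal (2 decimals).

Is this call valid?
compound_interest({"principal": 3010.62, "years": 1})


Checking required parameters...
Missing required parameter: annual_rate
Invalid - missing required parameter 'annual_rate'


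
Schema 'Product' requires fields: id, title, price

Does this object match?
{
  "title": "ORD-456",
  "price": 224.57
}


Checking required fields...
Missing: id
Invalid - missing required field 'id'


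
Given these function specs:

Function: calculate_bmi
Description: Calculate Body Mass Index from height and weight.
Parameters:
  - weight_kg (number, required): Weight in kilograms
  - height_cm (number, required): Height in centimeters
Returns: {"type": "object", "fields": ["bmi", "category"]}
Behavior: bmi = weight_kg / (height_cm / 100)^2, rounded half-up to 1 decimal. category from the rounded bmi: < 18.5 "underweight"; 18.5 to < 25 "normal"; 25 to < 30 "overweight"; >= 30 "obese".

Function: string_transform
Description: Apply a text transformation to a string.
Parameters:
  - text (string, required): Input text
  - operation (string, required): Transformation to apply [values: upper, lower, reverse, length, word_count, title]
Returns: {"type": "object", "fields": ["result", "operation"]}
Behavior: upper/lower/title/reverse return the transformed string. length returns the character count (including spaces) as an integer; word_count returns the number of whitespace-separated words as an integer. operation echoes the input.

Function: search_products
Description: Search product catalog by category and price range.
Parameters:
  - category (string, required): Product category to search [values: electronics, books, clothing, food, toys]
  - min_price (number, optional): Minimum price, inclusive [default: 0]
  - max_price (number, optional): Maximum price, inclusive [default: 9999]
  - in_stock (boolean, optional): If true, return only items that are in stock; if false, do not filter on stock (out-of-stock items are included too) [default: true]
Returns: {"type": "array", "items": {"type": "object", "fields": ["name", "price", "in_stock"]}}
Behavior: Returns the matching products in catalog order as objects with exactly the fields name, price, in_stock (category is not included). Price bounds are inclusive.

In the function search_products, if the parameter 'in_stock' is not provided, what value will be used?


The search_products spec declares:
  - in_stock (boolean, optional): If true, return only items that are in stock; if false, do not filter on stock (out-of-stock items are included too) [default: true]
Default:
true


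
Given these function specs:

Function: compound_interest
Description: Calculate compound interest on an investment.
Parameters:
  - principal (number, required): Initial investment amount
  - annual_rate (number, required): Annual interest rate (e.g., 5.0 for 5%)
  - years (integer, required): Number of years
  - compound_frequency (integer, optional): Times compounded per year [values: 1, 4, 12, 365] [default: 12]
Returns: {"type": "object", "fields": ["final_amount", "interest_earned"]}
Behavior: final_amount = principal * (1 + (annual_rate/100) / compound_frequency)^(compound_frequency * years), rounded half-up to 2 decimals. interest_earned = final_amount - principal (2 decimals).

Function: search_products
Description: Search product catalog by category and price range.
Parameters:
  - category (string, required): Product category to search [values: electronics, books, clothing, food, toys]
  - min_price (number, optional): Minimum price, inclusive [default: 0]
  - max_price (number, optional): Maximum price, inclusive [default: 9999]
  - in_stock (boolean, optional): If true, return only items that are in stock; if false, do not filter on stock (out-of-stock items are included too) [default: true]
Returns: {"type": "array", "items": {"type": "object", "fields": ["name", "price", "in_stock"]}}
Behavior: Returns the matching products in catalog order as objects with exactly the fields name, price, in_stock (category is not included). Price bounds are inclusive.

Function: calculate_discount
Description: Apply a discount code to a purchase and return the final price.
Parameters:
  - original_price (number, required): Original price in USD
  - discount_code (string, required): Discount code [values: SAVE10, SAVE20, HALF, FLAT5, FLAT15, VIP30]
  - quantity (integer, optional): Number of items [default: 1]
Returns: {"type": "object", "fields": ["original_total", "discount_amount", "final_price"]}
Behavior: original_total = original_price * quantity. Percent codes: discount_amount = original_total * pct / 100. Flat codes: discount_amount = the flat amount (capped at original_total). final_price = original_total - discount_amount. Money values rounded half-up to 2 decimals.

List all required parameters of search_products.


Parameters of search_products and their required/optional flag:
  category: required
  min_price: optional
  max_price: optional
  in_stock: optional
category


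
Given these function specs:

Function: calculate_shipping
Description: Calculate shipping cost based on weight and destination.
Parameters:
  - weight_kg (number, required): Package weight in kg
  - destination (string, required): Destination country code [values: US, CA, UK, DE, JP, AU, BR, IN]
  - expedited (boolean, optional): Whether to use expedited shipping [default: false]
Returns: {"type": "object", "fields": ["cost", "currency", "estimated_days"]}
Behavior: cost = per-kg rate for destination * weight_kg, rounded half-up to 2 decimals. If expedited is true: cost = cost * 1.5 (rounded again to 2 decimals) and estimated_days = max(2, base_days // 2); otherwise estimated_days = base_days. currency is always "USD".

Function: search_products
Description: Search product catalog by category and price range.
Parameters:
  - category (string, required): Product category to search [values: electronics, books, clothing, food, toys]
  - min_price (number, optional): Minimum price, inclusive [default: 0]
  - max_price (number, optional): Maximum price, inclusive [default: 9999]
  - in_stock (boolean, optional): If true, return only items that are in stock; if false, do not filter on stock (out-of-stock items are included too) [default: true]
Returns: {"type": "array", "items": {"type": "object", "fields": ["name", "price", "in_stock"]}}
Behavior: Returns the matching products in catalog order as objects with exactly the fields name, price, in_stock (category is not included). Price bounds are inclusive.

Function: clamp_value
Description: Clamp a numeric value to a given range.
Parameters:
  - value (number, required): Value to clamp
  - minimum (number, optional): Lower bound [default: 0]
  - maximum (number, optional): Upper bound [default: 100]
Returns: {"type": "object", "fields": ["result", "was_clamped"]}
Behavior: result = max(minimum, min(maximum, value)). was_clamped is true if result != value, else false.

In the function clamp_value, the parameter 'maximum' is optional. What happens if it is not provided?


The clamp_value spec declares:
  - maximum (number, optional): Upper bound [default: 100]
It defaults to 100


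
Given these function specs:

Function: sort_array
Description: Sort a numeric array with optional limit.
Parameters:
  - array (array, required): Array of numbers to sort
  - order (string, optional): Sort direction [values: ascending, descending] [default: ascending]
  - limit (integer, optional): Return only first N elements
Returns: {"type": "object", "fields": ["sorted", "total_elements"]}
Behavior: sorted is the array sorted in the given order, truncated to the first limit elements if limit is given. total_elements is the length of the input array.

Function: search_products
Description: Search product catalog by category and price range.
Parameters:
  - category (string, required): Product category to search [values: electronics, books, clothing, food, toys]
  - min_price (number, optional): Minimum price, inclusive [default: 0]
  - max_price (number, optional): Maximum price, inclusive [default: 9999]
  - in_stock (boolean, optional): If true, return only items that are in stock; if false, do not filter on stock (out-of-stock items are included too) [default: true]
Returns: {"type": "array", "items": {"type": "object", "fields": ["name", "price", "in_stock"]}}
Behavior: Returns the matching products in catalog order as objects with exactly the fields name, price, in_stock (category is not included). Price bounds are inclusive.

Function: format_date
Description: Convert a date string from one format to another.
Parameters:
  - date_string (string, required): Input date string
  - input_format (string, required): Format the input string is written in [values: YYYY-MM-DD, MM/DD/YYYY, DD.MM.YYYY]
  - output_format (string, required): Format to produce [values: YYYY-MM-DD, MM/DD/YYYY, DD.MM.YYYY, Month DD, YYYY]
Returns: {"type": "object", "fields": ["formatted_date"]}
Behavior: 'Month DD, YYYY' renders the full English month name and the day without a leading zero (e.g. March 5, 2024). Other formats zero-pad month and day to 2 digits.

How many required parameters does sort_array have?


Parameters of sort_array: array (required), order (optional), limit (optional)
Required count:
1


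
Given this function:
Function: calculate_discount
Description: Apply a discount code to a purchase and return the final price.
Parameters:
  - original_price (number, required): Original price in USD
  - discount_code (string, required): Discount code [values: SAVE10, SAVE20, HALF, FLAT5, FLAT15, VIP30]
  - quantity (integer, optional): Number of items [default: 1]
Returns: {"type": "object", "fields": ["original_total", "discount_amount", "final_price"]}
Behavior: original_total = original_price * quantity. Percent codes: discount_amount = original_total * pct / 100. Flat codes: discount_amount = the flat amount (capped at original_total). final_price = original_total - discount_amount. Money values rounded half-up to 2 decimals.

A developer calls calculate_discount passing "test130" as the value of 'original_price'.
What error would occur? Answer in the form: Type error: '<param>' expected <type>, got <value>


Spec: 'original_price' is declared as number; "test130" is a string.
Type error: 'original_price' expected number, got "test130"


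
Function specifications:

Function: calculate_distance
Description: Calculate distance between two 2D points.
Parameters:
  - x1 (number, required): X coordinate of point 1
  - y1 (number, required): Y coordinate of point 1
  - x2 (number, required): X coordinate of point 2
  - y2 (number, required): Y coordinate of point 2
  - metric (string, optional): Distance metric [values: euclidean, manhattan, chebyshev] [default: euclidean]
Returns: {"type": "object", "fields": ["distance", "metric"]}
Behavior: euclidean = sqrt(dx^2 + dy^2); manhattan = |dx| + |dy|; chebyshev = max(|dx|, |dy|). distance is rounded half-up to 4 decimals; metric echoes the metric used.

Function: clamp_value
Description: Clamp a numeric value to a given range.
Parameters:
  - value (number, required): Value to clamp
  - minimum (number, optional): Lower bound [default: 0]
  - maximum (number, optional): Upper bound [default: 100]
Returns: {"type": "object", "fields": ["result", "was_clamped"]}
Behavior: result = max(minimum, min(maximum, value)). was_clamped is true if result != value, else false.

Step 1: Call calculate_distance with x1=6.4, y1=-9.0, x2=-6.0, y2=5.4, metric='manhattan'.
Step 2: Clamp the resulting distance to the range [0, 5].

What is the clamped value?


Step 1: calculate_distance (manhattan)
  |dx| = |-6 - 6.4| = 12.4; |dy| = |5.4 - -9| = 14.4
  manhattan: 12.4 + 14.4 = 26.8
  Round to 4 decimals: 26.8
  -> distance = 26.8
Step 2: clamp_value(value=26.8, minimum=0, maximum=5)
  result = max(0, min(5, 26.8)) = max(0, 5) = 5
  was_clamped = (5 != 26.8) = true
  -> result = 5
5


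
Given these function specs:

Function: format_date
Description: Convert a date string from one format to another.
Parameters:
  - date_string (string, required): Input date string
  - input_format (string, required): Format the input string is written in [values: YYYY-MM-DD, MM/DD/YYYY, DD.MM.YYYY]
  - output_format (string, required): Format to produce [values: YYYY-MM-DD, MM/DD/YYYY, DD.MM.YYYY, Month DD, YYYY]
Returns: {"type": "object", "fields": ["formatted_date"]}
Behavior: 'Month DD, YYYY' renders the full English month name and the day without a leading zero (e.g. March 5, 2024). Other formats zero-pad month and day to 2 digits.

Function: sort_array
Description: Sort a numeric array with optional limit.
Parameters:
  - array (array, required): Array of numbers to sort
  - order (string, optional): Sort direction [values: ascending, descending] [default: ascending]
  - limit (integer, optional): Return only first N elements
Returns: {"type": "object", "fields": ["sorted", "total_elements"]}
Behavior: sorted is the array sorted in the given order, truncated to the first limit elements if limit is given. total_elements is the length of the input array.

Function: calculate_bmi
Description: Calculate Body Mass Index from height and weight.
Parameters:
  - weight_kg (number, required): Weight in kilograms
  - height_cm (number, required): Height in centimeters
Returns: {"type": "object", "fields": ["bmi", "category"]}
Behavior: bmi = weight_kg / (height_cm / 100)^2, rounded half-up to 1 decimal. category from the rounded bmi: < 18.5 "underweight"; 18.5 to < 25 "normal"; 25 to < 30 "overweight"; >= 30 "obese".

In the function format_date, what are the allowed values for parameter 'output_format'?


The format_date spec declares:
  - output_format (string, required): Format to produce [values: YYYY-MM-DD, MM/DD/YYYY, DD.MM.YYYY, Month DD, YYYY]
Allowed values:
YYYY-MM-DD, MM/DD/YYYY, DD.MM.YYYY, Month DD, YYYY


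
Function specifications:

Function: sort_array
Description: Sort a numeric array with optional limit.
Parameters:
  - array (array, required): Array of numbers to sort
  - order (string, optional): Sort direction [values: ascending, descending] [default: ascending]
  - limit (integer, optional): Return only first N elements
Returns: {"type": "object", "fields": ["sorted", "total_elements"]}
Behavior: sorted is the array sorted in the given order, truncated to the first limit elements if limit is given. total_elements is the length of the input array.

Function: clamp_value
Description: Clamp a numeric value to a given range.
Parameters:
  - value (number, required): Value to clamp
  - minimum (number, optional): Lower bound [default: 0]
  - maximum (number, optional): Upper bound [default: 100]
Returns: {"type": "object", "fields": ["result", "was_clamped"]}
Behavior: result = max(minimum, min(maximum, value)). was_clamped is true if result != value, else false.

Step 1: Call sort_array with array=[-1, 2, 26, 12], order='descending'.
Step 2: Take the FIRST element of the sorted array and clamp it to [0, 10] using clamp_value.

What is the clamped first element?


Step 1: sort_array(order=descending)
  sorted: [26, 12, 2, -1]
  -> first element = 26
Step 2: clamp_value(value=26, minimum=0, maximum=10)
  result = max(0, min(10, 26)) = max(0, 10) = 10
  was_clamped = (10 != 26) = true
  -> result = 10
10


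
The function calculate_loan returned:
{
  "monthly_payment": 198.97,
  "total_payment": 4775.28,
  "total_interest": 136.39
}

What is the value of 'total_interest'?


136.39


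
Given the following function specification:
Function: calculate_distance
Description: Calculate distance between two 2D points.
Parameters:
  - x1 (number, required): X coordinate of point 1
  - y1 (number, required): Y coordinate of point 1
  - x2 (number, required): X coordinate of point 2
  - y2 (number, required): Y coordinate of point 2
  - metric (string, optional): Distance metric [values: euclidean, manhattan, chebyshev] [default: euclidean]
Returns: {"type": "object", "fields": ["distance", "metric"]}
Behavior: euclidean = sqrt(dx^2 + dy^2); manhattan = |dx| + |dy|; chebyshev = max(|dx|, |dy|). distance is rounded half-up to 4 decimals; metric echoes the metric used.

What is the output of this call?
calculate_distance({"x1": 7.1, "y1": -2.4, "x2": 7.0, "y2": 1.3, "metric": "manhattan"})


|dx| = |7 - 7.1| = 0.1; |dy| = |1.3 - -2.4| = 3.7
manhattan: 0.1 + 3.7 = 3.8
Round to 4 decimals: 3.8
Output:
{"distance": 3.8, "metric": "manhattan"}


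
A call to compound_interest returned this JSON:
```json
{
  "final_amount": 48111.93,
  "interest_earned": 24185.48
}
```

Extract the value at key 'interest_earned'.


24185.48


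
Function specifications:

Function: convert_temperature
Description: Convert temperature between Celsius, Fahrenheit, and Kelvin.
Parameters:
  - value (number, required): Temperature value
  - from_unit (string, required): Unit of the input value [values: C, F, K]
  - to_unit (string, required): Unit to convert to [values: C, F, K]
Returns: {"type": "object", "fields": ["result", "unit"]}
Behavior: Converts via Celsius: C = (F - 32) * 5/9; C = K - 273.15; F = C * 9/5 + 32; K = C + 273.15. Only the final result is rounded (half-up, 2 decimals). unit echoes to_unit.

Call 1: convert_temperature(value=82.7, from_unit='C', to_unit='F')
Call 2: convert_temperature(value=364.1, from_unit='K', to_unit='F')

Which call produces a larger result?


Call 1:
  Input already in C: 82.7
  To F: 82.7 * 9/5 + 32 = 180.86
  Round to 2 decimals: 180.86
  -> 180.86 F
Call 2:
  To C: 364.1 - 273.15 = 90.95
  To F: 90.95 * 9/5 + 32 = 195.71
  Round to 2 decimals: 195.71
  -> 195.71 F
Call 2 (195.71 F)


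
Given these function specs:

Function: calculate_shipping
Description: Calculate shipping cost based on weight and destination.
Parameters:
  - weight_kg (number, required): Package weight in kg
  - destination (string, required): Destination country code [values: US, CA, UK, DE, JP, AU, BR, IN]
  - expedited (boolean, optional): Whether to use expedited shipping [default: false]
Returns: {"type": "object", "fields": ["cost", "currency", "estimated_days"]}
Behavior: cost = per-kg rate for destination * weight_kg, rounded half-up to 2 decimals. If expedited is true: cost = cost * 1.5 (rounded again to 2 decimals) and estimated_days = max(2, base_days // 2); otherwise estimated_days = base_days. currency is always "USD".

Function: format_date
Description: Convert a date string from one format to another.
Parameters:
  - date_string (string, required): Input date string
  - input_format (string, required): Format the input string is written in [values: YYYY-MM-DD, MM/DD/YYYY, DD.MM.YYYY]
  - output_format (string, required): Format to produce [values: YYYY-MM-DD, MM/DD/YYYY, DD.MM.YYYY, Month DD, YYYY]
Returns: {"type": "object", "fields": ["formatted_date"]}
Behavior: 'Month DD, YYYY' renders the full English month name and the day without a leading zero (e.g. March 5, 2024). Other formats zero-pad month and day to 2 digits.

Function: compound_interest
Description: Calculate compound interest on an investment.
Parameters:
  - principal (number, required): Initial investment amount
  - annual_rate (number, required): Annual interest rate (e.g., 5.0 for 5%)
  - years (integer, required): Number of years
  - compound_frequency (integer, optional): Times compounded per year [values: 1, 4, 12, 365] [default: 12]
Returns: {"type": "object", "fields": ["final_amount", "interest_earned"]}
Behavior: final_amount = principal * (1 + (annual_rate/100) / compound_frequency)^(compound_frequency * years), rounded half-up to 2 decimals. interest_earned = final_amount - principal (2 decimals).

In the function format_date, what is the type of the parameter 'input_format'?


The format_date spec declares:
  - input_format (string, required): Format the input string is written in [values: YYYY-MM-DD, MM/DD/YYYY, DD.MM.YYYY]
Type:
string


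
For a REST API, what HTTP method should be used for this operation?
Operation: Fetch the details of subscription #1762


GET = read, POST = create, PUT = update/replace, DELETE = remove
This operation is a read.
GET


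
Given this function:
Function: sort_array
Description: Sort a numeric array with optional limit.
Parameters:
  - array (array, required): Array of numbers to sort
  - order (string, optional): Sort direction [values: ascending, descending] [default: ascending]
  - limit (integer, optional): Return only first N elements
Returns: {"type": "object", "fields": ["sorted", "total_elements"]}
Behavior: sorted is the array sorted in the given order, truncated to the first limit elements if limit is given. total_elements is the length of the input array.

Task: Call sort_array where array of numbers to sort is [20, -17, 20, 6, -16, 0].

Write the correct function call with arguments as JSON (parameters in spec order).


Mapping each described value to its parameter name:
  'Array of numbers to sort' -> array = [20, -17, 20, 6, -16, 0]
sort_array({"array": [20, -17, 20, 6, -16, 0]})


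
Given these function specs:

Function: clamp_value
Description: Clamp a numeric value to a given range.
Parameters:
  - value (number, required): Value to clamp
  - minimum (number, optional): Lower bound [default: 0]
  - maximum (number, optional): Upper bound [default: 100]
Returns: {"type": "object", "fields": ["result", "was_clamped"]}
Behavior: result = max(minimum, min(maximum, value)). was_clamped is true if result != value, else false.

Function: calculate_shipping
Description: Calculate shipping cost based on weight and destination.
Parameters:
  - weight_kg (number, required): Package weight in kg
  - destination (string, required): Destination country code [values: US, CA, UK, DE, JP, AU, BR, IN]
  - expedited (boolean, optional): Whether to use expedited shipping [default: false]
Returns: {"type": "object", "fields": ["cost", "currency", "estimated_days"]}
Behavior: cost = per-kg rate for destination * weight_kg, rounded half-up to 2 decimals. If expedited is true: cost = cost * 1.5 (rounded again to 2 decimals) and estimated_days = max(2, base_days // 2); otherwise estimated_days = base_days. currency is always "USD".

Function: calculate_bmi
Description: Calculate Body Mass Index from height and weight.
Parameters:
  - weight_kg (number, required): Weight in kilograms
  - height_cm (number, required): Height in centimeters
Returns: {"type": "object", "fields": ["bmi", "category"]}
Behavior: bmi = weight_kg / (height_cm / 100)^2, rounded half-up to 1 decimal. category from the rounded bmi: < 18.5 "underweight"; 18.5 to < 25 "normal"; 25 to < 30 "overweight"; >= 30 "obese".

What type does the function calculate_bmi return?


The calculate_bmi spec declares Returns: {"type": "object", "fields": ["bmi", "category"]}
Type:
object


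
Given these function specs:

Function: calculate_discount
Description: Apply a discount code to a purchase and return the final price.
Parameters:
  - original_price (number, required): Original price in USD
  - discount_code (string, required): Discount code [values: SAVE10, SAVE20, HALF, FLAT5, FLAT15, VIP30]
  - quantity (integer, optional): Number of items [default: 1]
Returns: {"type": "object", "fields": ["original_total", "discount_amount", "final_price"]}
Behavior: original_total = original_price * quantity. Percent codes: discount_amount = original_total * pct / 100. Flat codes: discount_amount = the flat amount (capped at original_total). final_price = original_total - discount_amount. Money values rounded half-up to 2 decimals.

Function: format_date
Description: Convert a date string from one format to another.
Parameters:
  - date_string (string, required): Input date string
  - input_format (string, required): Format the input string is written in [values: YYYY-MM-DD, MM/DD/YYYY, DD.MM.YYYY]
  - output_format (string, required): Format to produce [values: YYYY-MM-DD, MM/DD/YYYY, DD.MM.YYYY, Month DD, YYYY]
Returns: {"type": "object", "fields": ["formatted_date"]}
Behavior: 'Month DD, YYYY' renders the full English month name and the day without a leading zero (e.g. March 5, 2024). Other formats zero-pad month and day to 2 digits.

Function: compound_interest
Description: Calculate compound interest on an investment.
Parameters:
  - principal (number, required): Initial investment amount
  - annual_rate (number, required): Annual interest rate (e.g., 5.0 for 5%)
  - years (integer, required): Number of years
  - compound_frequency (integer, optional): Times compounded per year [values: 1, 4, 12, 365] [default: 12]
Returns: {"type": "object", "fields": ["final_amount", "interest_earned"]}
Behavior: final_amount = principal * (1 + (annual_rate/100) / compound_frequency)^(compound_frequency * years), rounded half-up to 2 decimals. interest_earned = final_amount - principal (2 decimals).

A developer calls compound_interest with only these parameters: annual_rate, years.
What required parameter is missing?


Required parameters: principal, annual_rate, years
Provided: annual_rate, years
Missing: principal
principal


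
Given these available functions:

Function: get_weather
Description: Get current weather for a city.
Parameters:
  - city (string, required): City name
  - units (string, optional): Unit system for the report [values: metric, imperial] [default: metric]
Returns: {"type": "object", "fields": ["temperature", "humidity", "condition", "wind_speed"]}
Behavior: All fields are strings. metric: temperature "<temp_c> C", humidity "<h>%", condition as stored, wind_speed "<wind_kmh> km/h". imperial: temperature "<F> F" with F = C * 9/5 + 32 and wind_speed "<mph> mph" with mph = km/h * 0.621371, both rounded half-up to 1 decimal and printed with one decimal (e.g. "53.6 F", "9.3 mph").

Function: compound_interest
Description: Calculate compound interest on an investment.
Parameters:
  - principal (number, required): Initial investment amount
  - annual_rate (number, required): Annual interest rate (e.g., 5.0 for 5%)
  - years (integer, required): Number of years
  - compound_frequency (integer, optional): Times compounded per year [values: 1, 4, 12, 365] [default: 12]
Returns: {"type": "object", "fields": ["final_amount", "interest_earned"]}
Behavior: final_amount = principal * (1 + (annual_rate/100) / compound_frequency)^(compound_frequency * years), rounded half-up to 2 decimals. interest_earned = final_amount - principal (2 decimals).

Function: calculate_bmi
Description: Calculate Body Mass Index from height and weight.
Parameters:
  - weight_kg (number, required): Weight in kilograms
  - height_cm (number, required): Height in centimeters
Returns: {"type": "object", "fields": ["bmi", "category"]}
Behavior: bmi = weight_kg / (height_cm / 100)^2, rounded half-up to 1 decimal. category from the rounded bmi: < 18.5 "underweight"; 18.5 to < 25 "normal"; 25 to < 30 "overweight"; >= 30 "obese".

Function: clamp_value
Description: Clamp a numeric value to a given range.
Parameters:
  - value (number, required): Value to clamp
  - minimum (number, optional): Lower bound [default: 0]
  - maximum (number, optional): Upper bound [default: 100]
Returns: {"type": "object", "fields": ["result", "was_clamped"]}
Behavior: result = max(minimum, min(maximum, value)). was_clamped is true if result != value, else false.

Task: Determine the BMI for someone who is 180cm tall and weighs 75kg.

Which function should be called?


The task needs a function whose description is: Calculate Body Mass Index from height and weight.
calculate_bmi


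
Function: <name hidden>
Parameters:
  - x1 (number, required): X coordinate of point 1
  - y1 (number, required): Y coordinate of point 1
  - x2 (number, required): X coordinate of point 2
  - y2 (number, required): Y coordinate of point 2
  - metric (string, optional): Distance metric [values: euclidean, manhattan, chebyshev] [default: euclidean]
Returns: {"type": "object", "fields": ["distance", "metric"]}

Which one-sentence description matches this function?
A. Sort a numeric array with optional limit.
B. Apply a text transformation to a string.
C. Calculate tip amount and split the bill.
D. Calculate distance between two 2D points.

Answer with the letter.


Parameters x1, y1, x2, y2, metric and return ["distance", "metric"] fit: Calculate distance between two 2D points.
D


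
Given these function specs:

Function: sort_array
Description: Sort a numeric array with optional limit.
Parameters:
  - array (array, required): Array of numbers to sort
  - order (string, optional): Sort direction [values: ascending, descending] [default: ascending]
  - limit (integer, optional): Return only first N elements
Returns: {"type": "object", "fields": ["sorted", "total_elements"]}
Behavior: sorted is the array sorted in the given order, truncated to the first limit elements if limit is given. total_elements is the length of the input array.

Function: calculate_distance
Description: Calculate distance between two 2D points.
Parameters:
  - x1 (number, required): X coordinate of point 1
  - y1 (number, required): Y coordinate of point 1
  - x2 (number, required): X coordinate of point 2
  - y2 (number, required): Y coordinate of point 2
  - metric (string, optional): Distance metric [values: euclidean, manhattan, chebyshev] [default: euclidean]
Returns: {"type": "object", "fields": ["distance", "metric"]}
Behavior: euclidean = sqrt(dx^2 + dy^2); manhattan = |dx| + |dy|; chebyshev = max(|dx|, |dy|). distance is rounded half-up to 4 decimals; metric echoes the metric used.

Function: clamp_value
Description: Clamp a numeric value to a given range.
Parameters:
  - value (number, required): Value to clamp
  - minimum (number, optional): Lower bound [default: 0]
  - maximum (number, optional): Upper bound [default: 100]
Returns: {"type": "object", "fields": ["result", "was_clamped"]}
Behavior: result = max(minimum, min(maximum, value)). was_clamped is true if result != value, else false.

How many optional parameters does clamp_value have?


Parameters of clamp_value: value (required), minimum (optional), maximum (optional)
Optional count:
2


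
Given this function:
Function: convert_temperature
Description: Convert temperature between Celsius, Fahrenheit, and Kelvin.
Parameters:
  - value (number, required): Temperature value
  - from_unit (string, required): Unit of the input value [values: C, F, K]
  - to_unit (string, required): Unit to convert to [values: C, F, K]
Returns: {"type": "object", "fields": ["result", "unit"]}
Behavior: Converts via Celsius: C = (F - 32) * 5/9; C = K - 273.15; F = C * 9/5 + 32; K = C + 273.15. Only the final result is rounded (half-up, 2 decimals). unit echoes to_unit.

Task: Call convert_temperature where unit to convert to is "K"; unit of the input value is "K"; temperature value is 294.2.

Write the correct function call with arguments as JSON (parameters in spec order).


Mapping each described value to its parameter name:
  'Unit to convert to' -> to_unit = "K"
  'Unit of the input value' -> from_unit = "K"
  'Temperature value' -> value = 294.2
convert_temperature({"value": 294.2, "from_unit": "K", "to_unit": "K"})


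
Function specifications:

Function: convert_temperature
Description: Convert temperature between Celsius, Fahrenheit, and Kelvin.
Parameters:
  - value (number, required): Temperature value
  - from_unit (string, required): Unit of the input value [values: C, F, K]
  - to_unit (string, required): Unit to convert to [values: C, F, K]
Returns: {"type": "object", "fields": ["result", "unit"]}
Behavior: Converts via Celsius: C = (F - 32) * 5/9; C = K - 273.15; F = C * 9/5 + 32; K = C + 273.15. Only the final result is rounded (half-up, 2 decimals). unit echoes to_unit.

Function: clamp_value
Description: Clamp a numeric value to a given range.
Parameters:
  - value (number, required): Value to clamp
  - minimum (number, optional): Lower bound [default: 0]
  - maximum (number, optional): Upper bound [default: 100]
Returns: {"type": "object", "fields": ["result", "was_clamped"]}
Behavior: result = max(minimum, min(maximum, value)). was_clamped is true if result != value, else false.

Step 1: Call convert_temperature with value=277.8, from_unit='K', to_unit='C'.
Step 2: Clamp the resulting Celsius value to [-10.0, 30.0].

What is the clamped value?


Step 1: convert_temperature(value=277.8, from_unit=K, to_unit=C)
  To C: 277.8 - 273.15 = 4.65
  Target is C: 4.65
  Round to 2 decimals: 4.65
  -> result = 4.65 C
Step 2: clamp_value(value=4.65, minimum=-10.0, maximum=30.0)
  result = max(-10.0, min(30.0, 4.65)) = max(-10.0, 4.65) = 4.65
  was_clamped = (4.65 != 4.65) = false
  -> result = 4.65
4.65
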